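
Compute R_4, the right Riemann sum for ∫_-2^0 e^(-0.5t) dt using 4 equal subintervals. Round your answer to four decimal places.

Δt = (0 − (-2))/4 = 0.5.
Right endpoints: -1.5, -1, -0.5, 0.
f(-1.5) ≈ 2.1170, f(-1) ≈ 1.6487, f(-0.5) ≈ 1.2840, f(0) ≈ 1.0000.
Sum = Δt · [f(-1.5) + f(-1) + f(-0.5) + f(0)].
Sum ≈ 3.0249.

3.0249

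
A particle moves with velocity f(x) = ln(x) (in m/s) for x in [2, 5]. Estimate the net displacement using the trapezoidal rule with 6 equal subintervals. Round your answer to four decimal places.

Δx = (5 − 2)/6 = 0.5.
f(2) ≈ 0.6931, f(2.5) ≈ 0.9163, f(3) ≈ 1.0986, f(3.5) ≈ 1.2528, f(4) ≈ 1.3863, f(4.5) ≈ 1.5041, f(5) ≈ 1.6094.
T_6 = (Δx/2)·[f(x_0) + 2f(x_1) + ... + 2f(x_{5}) + f(x_6)].
Sum ≈ 3.6547.

3.6547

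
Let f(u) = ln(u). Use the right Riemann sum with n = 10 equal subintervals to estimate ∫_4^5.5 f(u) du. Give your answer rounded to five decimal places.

2.35469

Δu = (5.5 − 4)/10 = 0.15.
Right endpoints: 4.15, 4.3, 4.45, 4.6, 4.75, 4.9, 5.05, 5.2, 5.35, 5.5.
f(4.15) ≈ 1.42311, f(4.3) ≈ 1.45862, f(4.45) ≈ 1.49290, f(4.6) ≈ 1.52606, f(4.75) ≈ 1.55814, f(4.9) ≈ 1.58924, f(5.05) ≈ 1.61939, f(5.2) ≈ 1.64866, f(5.35) ≈ 1.67710, f(5.5) ≈ 1.70475.
Sum = Δu · [f(4.15) + f(4.3) + f(4.45) + ...].
Sum ≈ 2.35469.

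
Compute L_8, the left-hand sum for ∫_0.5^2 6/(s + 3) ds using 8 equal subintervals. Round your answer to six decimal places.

Δs = (2 − 0.5)/8 = 0.1875.
Left endpoints: 0.5, 0.6875, 0.875, 1.0625, 1.25, 1.4375, 1.625, 1.8125.
f(0.5) = 12/7, f(0.6875) = 96/59, f(0.875) = 48/31, f(1.0625) = 96/65, f(1.25) = 24/17, f(1.4375) = 96/71, f(1.625) = 48/37, f(1.8125) = 96/77.
Sum = Δs · [f(0.5) + f(0.6875) + f(0.875) + ...].
Sum ≈ 2.188995.

2.188995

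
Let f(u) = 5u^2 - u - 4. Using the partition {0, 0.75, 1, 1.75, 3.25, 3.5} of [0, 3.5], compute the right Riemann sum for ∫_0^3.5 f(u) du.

Subinterval widths: 0.75, 0.25, 0.75, 1.5, 0.25.
Right endpoints: 0.75, 1, 1.75, 3.25, 3.5.
f(0.75) = -1.9375, f(1) = 0, f(1.75) = 9.5625, f(3.25) = 45.5625, f(3.5) = 53.75.
Sum = Σ Δu_i · f(u_i).
Sum = 87.5.

87.5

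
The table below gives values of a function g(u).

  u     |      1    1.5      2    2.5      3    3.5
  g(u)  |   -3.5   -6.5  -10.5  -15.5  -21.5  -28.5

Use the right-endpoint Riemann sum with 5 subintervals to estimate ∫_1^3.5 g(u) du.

Δu = 0.5.
Sum = 0.5·[(-6.5) + (-10.5) + (-15.5) + (-21.5) + (-28.5)] = -41.25.

-41.25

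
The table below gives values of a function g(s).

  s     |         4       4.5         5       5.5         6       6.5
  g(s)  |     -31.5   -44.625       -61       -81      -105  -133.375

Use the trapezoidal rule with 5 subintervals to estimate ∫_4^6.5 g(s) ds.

-187.03125

Δs = 0.5.
T_5 = (0.5/2)·[(-31.5) + 2·(-44.625) + 2·(-61) + 2·(-81) + 2·(-105) + (-133.375)] = -187.03125.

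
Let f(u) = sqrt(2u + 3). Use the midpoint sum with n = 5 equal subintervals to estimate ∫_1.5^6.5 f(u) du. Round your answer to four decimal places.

16.4409

Δu = (6.5 − 1.5)/5 = 1.
Midpoints: 2, 3, 4, 5, 6.
f(2) ≈ 2.6458, f(3) ≈ 3.0000, f(4) ≈ 3.3166, f(5) ≈ 3.6056, f(6) ≈ 3.8730.
Sum = Δu · [f(2) + f(3) + f(4) + f(5) + f(6)].
Sum ≈ 16.4409.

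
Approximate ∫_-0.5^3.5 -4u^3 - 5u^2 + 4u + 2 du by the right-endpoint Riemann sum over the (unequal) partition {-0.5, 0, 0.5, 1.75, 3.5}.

Subinterval widths: 0.5, 0.5, 1.25, 1.75.
Right endpoints: 0, 0.5, 1.75, 3.5.
f(0) = 2, f(0.5) = 2.25, f(1.75) = -27.75, f(3.5) = -216.75.
Sum = Σ Δu_i · f(u_i).
Sum = -411.875.

-411.875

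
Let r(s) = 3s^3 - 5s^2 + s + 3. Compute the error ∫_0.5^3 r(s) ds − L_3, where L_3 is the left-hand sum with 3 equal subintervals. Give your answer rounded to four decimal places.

13.2957

Exact integral: ∫_0.5^3 r(s) ds ≈ 27.786458.
L_3 ≈ 14.490741.
Error ≈ 27.786458 − 14.490741 ≈ 13.2957.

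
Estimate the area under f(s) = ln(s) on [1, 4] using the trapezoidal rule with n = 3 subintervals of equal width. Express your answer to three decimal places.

2.485

Δs = (4 − 1)/3 = 1.
f(1) ≈ 0.000, f(2) ≈ 0.693, f(3) ≈ 1.099, f(4) ≈ 1.386.
T_3 = (Δs/2)·[f(s_0) + 2f(s_1) + 2f(s_2) + f(s_3)].
Sum ≈ 2.485.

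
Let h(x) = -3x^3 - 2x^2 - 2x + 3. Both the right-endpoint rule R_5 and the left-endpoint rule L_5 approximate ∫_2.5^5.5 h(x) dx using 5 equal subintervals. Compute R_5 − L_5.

-303.75

R_5 = -931.215.
L_5 = -627.465.
R_5 − L_5 = -303.75.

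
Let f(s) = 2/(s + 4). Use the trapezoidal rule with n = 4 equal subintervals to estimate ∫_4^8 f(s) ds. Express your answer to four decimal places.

0.8124

Δs = (8 − 4)/4 = 1.
f(4) = 0.25, f(5) = 2/9, f(6) = 0.2, f(7) = 2/11, f(8) = 1/6.
T_4 = (Δs/2)·[f(s_0) + 2f(s_1) + 2f(s_2) + 2f(s_3) + f(s_4)].
Sum ≈ 0.8124.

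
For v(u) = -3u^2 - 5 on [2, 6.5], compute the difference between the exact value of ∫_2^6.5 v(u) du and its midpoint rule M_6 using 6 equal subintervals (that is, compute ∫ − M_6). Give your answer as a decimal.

-0.6328125

Exact integral: ∫_2^6.5 v(u) du = -289.125.
M_6 = -288.4921875.
Error = -289.125 − (-288.4921875) = -0.6328125.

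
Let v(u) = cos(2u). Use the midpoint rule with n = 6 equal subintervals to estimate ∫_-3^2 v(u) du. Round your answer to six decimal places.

-0.583317

Δu = (2 − (-3))/6 = 5/6.
Midpoints: -31/12, -1.75, -11/12, -1/12, 0.75, 19/12.
v(-31/12) ≈ 0.438813, v(-1.75) ≈ -0.936457, v(-11/12) ≈ -0.259531, v(-1/12) ≈ 0.986143, v(0.75) ≈ 0.070737, v(19/12) ≈ -0.999686.
Sum = Δu · [v(-31/12) + v(-1.75) + v(-11/12) + ...].
Sum ≈ -0.583317.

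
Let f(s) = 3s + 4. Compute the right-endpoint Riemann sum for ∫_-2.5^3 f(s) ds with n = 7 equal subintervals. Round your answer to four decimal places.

32.6071

Δs = (3 − (-2.5))/7 = 11/14.
Right endpoints: -12/7, -13/14, -1/7, 9/14, 10/7, 31/14, 3.
f(-12/7) = -8/7, f(-13/14) = 17/14, f(-1/7) = 25/7, f(9/14) = 83/14, f(10/7) = 58/7, f(31/14) = 149/14, f(3) = 13.
Sum = Δs · [f(-12/7) + f(-13/14) + f(-1/7) + ...].
Sum ≈ 32.6071.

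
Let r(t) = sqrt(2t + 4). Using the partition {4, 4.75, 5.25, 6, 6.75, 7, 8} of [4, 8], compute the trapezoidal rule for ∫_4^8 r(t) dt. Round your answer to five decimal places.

15.95473

Subinterval widths: 0.75, 0.5, 0.75, 0.75, 0.25, 1.
r(4) ≈ 3.46410, r(4.75) ≈ 3.67423, r(5.25) ≈ 3.80789, r(6) ≈ 4.00000, r(6.75) ≈ 4.18330, r(7) ≈ 4.24264, r(8) ≈ 4.47214.
On each subinterval the trapezoid contributes (Δt_i/2)·[r(t_{i-1}) + r(t_i)].
Sum ≈ 15.95473.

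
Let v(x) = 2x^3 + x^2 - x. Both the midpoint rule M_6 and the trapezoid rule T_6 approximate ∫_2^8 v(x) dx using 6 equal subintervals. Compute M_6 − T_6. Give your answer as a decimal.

M_6 = 2162.5.
T_6 = 2209.
M_6 − T_6 = -46.5.

-46.5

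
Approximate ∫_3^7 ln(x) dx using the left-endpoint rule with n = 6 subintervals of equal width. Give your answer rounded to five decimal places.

6.03607

Δx = (7 − 3)/6 = 2/3.
Left endpoints: 3, 11/3, 13/3, 5, 17/3, 19/3.
f(3) ≈ 1.09861, f(11/3) ≈ 1.29928, f(13/3) ≈ 1.46634, f(5) ≈ 1.60944, f(17/3) ≈ 1.73460, f(19/3) ≈ 1.84583.
Sum = Δx · [f(3) + f(11/3) + f(13/3) + ...].
Sum ≈ 6.03607.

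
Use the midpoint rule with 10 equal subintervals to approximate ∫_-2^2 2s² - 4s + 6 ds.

34.56

Δs = (2 − (-2))/10 = 0.4.
Midpoints: -1.8, -1.4, -1, -0.6, -0.2, 0.2, 0.6, 1, 1.4, 1.8.
f(-1.8) = 19.68, f(-1.4) = 15.52, f(-1) = 12, f(-0.6) = 9.12, f(-0.2) = 6.88, f(0.2) = 5.28, f(0.6) = 4.32, f(1) = 4, f(1.4) = 4.32, f(1.8) = 5.28.
Sum = Δs · [f(-1.8) + f(-1.4) + f(-1) + ...].
Sum = 34.56.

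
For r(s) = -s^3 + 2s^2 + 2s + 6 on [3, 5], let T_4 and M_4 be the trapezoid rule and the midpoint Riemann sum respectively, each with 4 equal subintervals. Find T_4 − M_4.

-1.25

T_4 = -43.5.
M_4 = -42.25.
T_4 − M_4 = -1.25.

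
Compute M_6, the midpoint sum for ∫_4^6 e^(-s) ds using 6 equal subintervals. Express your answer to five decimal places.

Δs = (6 − 4)/6 = 1/3.
Midpoints: 25/6, 4.5, 29/6, 31/6, 5.5, 35/6.
f(25/6) ≈ 0.01550, f(4.5) ≈ 0.01111, f(29/6) ≈ 0.00796, f(31/6) ≈ 0.00570, f(5.5) ≈ 0.00409, f(35/6) ≈ 0.00293.
Sum = Δs · [f(25/6) + f(4.5) + f(29/6) + ...].
Sum ≈ 0.01576.

0.01576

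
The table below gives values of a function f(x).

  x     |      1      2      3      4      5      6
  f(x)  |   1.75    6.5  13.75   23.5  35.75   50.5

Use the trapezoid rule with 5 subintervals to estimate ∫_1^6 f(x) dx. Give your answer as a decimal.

105.625

Δx = 1.
T_5 = (1/2)·[1.75 + 2·6.5 + 2·13.75 + 2·23.5 + 2·35.75 + 50.5] = 105.625.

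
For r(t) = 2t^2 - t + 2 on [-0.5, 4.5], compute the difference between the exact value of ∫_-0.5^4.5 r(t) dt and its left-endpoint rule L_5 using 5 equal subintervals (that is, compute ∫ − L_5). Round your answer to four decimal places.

15.8333

Exact integral: ∫_-0.5^4.5 r(t) dt ≈ 60.833333.
L_5 = 45.
Error ≈ 60.833333 − 45 ≈ 15.8333.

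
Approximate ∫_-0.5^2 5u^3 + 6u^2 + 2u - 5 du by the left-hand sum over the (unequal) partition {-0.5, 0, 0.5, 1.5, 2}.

Subinterval widths: 0.5, 0.5, 1, 0.5.
Left endpoints: -0.5, 0, 0.5, 1.5.
f(-0.5) = -5.125, f(0) = -5, f(0.5) = -1.875, f(1.5) = 28.375.
Sum = Σ Δu_i · f(u_i).
Sum = 7.25.

7.25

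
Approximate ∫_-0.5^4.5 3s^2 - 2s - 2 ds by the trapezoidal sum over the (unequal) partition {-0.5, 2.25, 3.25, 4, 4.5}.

72.421875

Subinterval widths: 2.75, 1, 0.75, 0.5.
f(-0.5) = -0.25, f(2.25) = 8.6875, f(3.25) = 23.1875, f(4) = 38, f(4.5) = 49.75.
On each subinterval the trapezoid contributes (Δs_i/2)·[f(s_{i-1}) + f(s_i)].
Sum = 72.421875.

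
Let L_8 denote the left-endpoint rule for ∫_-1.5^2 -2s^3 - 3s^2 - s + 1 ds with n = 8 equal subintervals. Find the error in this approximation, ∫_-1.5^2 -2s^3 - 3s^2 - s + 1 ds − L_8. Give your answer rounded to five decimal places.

-6.38818

Exact integral: ∫_-1.5^2 f(s) ds = -14.21875.
L_8 ≈ -7.8305664.
Error ≈ -14.21875 − (-7.8305664) ≈ -6.38818.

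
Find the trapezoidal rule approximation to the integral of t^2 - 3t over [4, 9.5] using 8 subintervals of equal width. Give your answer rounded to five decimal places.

Δt = (9.5 − 4)/8 = 0.6875.
f(4) = 4, f(4.6875) = 7.91015625, f(5.375) = 12.765625, f(6.0625) = 18.56640625, f(6.75) = 25.3125, f(7.4375) = 33.00390625, f(8.125) = 41.640625, f(8.8125) = 51.22265625, f(9.5) = 61.75.
T_8 = (Δt/2)·[f(t_0) + 2f(t_1) + ... + 2f(t_{7}) + f(t_8)].
Sum ≈ 153.51660.

153.51660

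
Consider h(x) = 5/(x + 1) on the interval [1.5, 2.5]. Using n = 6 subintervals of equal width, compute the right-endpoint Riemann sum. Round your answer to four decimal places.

Δx = (2.5 − 1.5)/6 = 1/6.
Right endpoints: 5/3, 11/6, 2, 13/6, 7/3, 2.5.
h(5/3) = 1.875, h(11/6) = 30/17, h(2) = 5/3, h(13/6) = 30/19, h(7/3) = 1.5, h(2.5) = 10/7.
Sum = Δx · [h(5/3) + h(11/6) + h(2) + ...].
Sum ≈ 1.6356.

1.6356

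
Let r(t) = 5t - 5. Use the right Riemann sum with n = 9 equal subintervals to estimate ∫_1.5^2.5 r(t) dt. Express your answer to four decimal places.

Δt = (2.5 − 1.5)/9 = 1/9.
Right endpoints: 29/18, 31/18, 11/6, 35/18, 37/18, 13/6, 41/18, 43/18, 2.5.
r(29/18) = 55/18, r(31/18) = 65/18, r(11/6) = 25/6, r(35/18) = 85/18, r(37/18) = 95/18, r(13/6) = 35/6, r(41/18) = 115/18, r(43/18) = 125/18, r(2.5) = 7.5.
Sum = Δt · [r(29/18) + r(31/18) + r(11/6) + ...].
Sum ≈ 5.2778.

5.2778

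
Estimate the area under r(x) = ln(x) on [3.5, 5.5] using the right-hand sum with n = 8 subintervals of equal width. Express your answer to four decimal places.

Δx = (5.5 − 3.5)/8 = 0.25.
Right endpoints: 3.75, 4, 4.25, 4.5, 4.75, 5, 5.25, 5.5.
r(3.75) ≈ 1.3218, r(4) ≈ 1.3863, r(4.25) ≈ 1.4469, r(4.5) ≈ 1.5041, r(4.75) ≈ 1.5581, r(5) ≈ 1.6094, r(5.25) ≈ 1.6582, r(5.5) ≈ 1.7047.
Sum = Δx · [r(3.75) + r(4) + r(4.25) + ...].
Sum ≈ 3.0474.

3.0474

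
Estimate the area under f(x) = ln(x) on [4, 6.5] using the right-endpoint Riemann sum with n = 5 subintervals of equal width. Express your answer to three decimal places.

Δx = (6.5 − 4)/5 = 0.5.
Right endpoints: 4.5, 5, 5.5, 6, 6.5.
f(4.5) ≈ 1.504, f(5) ≈ 1.609, f(5.5) ≈ 1.705, f(6) ≈ 1.792, f(6.5) ≈ 1.872.
Sum = Δx · [f(4.5) + f(5) + f(5.5) + f(6) + f(6.5)].
Sum ≈ 4.241.

4.241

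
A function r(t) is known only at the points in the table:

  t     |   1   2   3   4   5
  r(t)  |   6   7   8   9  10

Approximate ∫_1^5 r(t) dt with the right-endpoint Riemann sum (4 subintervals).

Δt = 1.
Sum = 1·[7 + 8 + 9 + 10] = 34.

34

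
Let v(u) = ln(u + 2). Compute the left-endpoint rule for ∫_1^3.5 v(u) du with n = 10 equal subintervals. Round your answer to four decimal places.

3.5037

Δu = (3.5 − 1)/10 = 0.25.
Left endpoints: 1, 1.25, 1.5, 1.75, 2, 2.25, 2.5, 2.75, 3, 3.25.
v(1) ≈ 1.0986, v(1.25) ≈ 1.1787, v(1.5) ≈ 1.2528, v(1.75) ≈ 1.3218, v(2) ≈ 1.3863, v(2.25) ≈ 1.4469, v(2.5) ≈ 1.5041, v(2.75) ≈ 1.5581, v(3) ≈ 1.6094, v(3.25) ≈ 1.6582.
Sum = Δu · [v(1) + v(1.25) + v(1.5) + ...].
Sum ≈ 3.5037.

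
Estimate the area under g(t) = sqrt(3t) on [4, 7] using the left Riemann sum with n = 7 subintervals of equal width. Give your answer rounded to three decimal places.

Δt = (7 − 4)/7 = 3/7.
Left endpoints: 4, 31/7, 34/7, 37/7, 40/7, 43/7, 46/7.
g(4) ≈ 3.464, g(31/7) ≈ 3.645, g(34/7) ≈ 3.817, g(37/7) ≈ 3.982, g(40/7) ≈ 4.140, g(43/7) ≈ 4.293, g(46/7) ≈ 4.440.
Sum = Δt · [g(4) + g(31/7) + g(34/7) + ...].
Sum ≈ 11.906.

11.906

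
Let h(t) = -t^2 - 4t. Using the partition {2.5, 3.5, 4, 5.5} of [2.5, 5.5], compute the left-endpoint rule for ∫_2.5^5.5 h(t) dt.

Subinterval widths: 1, 0.5, 1.5.
Left endpoints: 2.5, 3.5, 4.
h(2.5) = -16.25, h(3.5) = -26.25, h(4) = -32.
Sum = Σ Δt_i · h(t_i).
Sum = -77.375.

-77.375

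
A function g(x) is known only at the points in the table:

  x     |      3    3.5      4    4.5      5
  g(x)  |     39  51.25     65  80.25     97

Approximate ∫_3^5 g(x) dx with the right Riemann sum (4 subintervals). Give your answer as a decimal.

Δx = 0.5.
Sum = 0.5·[51.25 + 65 + 80.25 + 97] = 146.75.

146.75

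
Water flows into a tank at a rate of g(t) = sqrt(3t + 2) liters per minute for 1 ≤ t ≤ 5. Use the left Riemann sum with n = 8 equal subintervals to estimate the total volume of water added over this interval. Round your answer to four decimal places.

Δt = (5 − 1)/8 = 0.5.
Left endpoints: 1, 1.5, 2, 2.5, 3, 3.5, 4, 4.5.
g(1) ≈ 2.2361, g(1.5) ≈ 2.5495, g(2) ≈ 2.8284, g(2.5) ≈ 3.0822, g(3) ≈ 3.3166, g(3.5) ≈ 3.5355, g(4) ≈ 3.7417, g(4.5) ≈ 3.9370.
Sum = Δt · [g(1) + g(1.5) + g(2) + ...].
Sum ≈ 12.6135.

12.6135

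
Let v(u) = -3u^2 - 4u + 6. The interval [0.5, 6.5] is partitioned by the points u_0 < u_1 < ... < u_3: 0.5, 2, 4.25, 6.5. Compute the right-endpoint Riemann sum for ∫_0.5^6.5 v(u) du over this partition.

-497.859375

Subinterval widths: 1.5, 2.25, 2.25.
Right endpoints: 2, 4.25, 6.5.
v(2) = -14, v(4.25) = -65.1875, v(6.5) = -146.75.
Sum = Σ Δu_i · v(u_i).
Sum = -497.859375.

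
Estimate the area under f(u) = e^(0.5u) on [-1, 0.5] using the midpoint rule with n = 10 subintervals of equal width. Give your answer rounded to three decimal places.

1.355

Δu = (0.5 − (-1))/10 = 0.15.
Midpoints: -0.925, -0.775, -0.625, -0.475, -0.325, -0.175, -0.025, 0.125, 0.275, 0.425.
f(-0.925) ≈ 0.630, f(-0.775) ≈ 0.679, f(-0.625) ≈ 0.732, f(-0.475) ≈ 0.789, f(-0.325) ≈ 0.850, f(-0.175) ≈ 0.916, f(-0.025) ≈ 0.988, f(0.125) ≈ 1.064, f(0.275) ≈ 1.147, f(0.425) ≈ 1.237.
Sum = Δu · [f(-0.925) + f(-0.775) + f(-0.625) + ...].
Sum ≈ 1.355.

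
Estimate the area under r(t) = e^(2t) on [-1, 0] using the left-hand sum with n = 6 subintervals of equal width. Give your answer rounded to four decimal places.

0.3643

Δt = (0 − (-1))/6 = 1/6.
Left endpoints: -1, -5/6, -2/3, -0.5, -1/3, -1/6.
r(-1) ≈ 0.1353, r(-5/6) ≈ 0.1889, r(-2/3) ≈ 0.2636, r(-0.5) ≈ 0.3679, r(-1/3) ≈ 0.5134, r(-1/6) ≈ 0.7165.
Sum = Δt · [r(-1) + r(-5/6) + r(-2/3) + ...].
Sum ≈ 0.3643.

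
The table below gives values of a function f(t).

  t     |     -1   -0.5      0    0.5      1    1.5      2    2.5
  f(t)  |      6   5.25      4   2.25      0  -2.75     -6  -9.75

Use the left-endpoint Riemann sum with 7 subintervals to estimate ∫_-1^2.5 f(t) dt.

4.375

Δt = 0.5.
Sum = 0.5·[6 + 5.25 + 4 + 2.25 + 0 + (-2.75) + (-6)] = 4.375.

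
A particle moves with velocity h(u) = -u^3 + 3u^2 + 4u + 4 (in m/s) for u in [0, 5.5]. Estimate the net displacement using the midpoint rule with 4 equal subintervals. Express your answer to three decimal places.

Δu = (5.5 − 0)/4 = 1.375.
Midpoints: 0.6875, 2.0625, 3.4375, 4.8125.
h(0.6875) = 32125/4096, h(2.0625) = 66511/4096, h(3.4375) = 51529/4096, h(4.8125) = -76709/4096.
Sum = Δu · [h(0.6875) + h(2.0625) + h(3.4375) + h(4.8125)].
Sum ≈ 24.659.

24.659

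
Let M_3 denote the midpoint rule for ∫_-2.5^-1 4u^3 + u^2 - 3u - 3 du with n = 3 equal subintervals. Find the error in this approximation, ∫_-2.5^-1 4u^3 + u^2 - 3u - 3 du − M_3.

-0.625

Exact integral: ∫_-2.5^-1 f(u) du = -29.8125.
M_3 = -29.1875.
Error = -29.8125 − (-29.1875) = -0.625.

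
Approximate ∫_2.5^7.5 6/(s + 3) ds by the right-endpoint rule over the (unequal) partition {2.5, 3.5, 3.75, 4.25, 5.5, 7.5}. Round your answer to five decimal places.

3.58430

Subinterval widths: 1, 0.25, 0.5, 1.25, 2.
Right endpoints: 3.5, 3.75, 4.25, 5.5, 7.5.
f(3.5) = 12/13, f(3.75) = 8/9, f(4.25) = 24/29, f(5.5) = 12/17, f(7.5) = 4/7.
Sum = Σ Δs_i · f(s_i).
Sum ≈ 3.58430.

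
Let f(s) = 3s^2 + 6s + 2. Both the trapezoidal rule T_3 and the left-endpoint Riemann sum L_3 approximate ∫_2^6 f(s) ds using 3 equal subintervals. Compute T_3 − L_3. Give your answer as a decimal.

80

T_3 ≈ 315.555556.
L_3 ≈ 235.555556.
T_3 − L_3 = 80.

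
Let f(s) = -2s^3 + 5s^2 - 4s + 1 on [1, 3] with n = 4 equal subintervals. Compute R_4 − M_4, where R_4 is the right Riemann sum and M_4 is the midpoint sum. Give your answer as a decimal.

-5.875

R_4 = -16.25.
M_4 = -10.375.
R_4 − M_4 = -5.875.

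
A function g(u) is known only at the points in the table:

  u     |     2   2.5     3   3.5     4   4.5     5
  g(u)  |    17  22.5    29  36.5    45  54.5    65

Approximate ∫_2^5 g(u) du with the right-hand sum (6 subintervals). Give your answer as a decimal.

Δu = 0.5.
Sum = 0.5·[22.5 + 29 + 36.5 + 45 + 54.5 + 65] = 126.25.

126.25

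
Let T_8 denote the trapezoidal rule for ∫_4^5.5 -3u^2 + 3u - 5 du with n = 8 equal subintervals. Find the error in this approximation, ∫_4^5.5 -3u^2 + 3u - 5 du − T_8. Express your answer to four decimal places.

0.0264

Exact integral: ∫_4^5.5 f(u) du = -88.5.
T_8 ≈ -88.526367.
Error ≈ -88.5 − (-88.526367) ≈ 0.0264.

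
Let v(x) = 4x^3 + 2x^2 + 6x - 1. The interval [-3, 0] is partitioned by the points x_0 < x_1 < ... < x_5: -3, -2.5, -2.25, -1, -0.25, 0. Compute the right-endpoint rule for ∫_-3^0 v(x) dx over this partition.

-58.8125

Subinterval widths: 0.5, 0.25, 1.25, 0.75, 0.25.
Right endpoints: -2.5, -2.25, -1, -0.25, 0.
v(-2.5) = -66, v(-2.25) = -49.9375, v(-1) = -9, v(-0.25) = -2.4375, v(0) = -1.
Sum = Σ Δx_i · v(x_i).
Sum = -58.8125.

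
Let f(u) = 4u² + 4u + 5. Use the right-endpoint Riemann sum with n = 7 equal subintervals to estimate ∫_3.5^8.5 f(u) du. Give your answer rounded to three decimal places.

1001.224

Δu = (8.5 − 3.5)/7 = 5/7.
Right endpoints: 59/14, 69/14, 79/14, 89/14, 99/14, 109/14, 8.5.
f(59/14) = 4552/49, f(69/14) = 5972/49, f(79/14) = 7592/49, f(89/14) = 9412/49, f(99/14) = 11432/49, f(109/14) = 13652/49, f(8.5) = 328.
Sum = Δu · [f(59/14) + f(69/14) + f(79/14) + ...].
Sum ≈ 1001.224.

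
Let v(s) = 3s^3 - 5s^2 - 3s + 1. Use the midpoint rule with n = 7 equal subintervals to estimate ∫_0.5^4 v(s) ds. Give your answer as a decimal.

Δs = (4 − 0.5)/7 = 0.5.
Midpoints: 0.75, 1.25, 1.75, 2.25, 2.75, 3.25, 3.75.
v(0.75) = -2.796875, v(1.25) = -4.703125, v(1.75) = -3.484375, v(2.25) = 3.109375, v(2.75) = 17.328125, v(3.25) = 41.421875, v(3.75) = 77.640625.
Sum = Δs · [v(0.75) + v(1.25) + v(1.75) + ...].
Sum = 64.2578125.

64.2578125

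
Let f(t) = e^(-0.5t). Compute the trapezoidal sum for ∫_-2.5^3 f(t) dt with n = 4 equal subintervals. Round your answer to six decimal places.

6.789799

Δt = (3 − (-2.5))/4 = 1.375.
f(-2.5) ≈ 3.490343, f(-1.125) ≈ 1.755055, f(0.25) ≈ 0.882497, f(1.625) ≈ 0.443747, f(3) ≈ 0.223130.
T_4 = (Δt/2)·[f(t_0) + 2f(t_1) + 2f(t_2) + 2f(t_3) + f(t_4)].
Sum ≈ 6.789799.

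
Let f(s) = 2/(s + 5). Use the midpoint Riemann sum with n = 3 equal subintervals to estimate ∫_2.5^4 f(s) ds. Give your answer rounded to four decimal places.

Δs = (4 − 2.5)/3 = 0.5.
Midpoints: 2.75, 3.25, 3.75.
f(2.75) = 8/31, f(3.25) = 8/33, f(3.75) = 8/35.
Sum = Δs · [f(2.75) + f(3.25) + f(3.75)].
Sum ≈ 0.3645.

0.3645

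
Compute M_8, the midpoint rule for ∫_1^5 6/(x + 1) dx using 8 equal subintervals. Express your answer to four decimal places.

6.5779

Δx = (5 − 1)/8 = 0.5.
Midpoints: 1.25, 1.75, 2.25, 2.75, 3.25, 3.75, 4.25, 4.75.
f(1.25) = 8/3, f(1.75) = 24/11, f(2.25) = 24/13, f(2.75) = 1.6, f(3.25) = 24/17, f(3.75) = 24/19, f(4.25) = 8/7, f(4.75) = 24/23.
Sum = Δx · [f(1.25) + f(1.75) + f(2.25) + ...].
Sum ≈ 6.5779.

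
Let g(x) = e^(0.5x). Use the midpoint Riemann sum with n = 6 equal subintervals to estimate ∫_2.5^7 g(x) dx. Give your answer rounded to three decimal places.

Δx = (7 − 2.5)/6 = 0.75.
Midpoints: 2.875, 3.625, 4.375, 5.125, 5.875, 6.625.
g(2.875) ≈ 4.210, g(3.625) ≈ 6.126, g(4.375) ≈ 8.913, g(5.125) ≈ 12.968, g(5.875) ≈ 18.869, g(6.625) ≈ 27.454.
Sum = Δx · [g(2.875) + g(3.625) + g(4.375) + ...].
Sum ≈ 58.904.

58.904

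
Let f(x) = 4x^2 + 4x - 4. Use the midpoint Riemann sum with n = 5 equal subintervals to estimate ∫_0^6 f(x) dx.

Δx = (6 − 0)/5 = 1.2.
Midpoints: 0.6, 1.8, 3, 4.2, 5.4.
f(0.6) = -0.16, f(1.8) = 16.16, f(3) = 44, f(4.2) = 83.36, f(5.4) = 134.24.
Sum = Δx · [f(0.6) + f(1.8) + f(3) + f(4.2) + f(5.4)].
Sum = 333.12.

333.12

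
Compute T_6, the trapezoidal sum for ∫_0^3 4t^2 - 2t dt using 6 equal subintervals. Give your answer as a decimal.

27.5

Δt = (3 − 0)/6 = 0.5.
f(0) = 0, f(0.5) = 0, f(1) = 2, f(1.5) = 6, f(2) = 12, f(2.5) = 20, f(3) = 30.
T_6 = (Δt/2)·[f(t_0) + 2f(t_1) + ... + 2f(t_{5}) + f(t_6)].
Sum = 27.5.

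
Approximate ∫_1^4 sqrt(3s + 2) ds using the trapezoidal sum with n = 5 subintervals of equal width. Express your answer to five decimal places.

9.14812

Δs = (4 − 1)/5 = 0.6.
f(1) ≈ 2.23607, f(1.6) ≈ 2.60768, f(2.2) ≈ 2.93258, f(2.8) ≈ 3.22490, f(3.4) ≈ 3.49285, f(4) ≈ 3.74166.
T_5 = (Δs/2)·[f(s_0) + 2f(s_1) + ... + 2f(s_{4}) + f(s_5)].
Sum ≈ 9.14812.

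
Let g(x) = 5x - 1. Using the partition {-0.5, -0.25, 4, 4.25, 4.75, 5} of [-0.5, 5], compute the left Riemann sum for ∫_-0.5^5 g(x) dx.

10.125

Subinterval widths: 0.25, 4.25, 0.25, 0.5, 0.25.
Left endpoints: -0.5, -0.25, 4, 4.25, 4.75.
g(-0.5) = -3.5, g(-0.25) = -2.25, g(4) = 19, g(4.25) = 20.25, g(4.75) = 22.75.
Sum = Σ Δx_i · g(x_i).
Sum = 10.125.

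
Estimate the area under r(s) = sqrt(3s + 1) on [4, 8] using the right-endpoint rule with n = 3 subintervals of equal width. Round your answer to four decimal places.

Δs = (8 − 4)/3 = 4/3.
Right endpoints: 16/3, 20/3, 8.
r(16/3) ≈ 4.1231, r(20/3) ≈ 4.5826, r(8) ≈ 5.0000.
Sum = Δs · [r(16/3) + r(20/3) + r(8)].
Sum ≈ 18.2742.

18.2742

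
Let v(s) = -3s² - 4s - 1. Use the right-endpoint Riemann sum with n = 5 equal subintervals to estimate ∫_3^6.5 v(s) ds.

-358.295

Δs = (6.5 − 3)/5 = 0.7.
Right endpoints: 3.7, 4.4, 5.1, 5.8, 6.5.
v(3.7) = -56.87, v(4.4) = -76.68, v(5.1) = -99.43, v(5.8) = -125.12, v(6.5) = -153.75.
Sum = Δs · [v(3.7) + v(4.4) + v(5.1) + v(5.8) + v(6.5)].
Sum = -358.295.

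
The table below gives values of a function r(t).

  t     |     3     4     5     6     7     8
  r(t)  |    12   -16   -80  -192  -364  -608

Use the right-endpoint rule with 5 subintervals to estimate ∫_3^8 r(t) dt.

Δt = 1.
Sum = 1·[(-16) + (-80) + (-192) + (-364) + (-608)] = -1260.

-1260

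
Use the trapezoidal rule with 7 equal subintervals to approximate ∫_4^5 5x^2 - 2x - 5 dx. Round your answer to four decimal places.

87.6837

Δx = (5 − 4)/7 = 1/7.
f(4) = 67, f(29/7) = 3554/49, f(30/7) = 3835/49, f(31/7) = 4126/49, f(32/7) = 4427/49, f(33/7) = 4738/49, f(34/7) = 5059/49, f(5) = 110.
T_7 = (Δx/2)·[f(x_0) + 2f(x_1) + ... + 2f(x_{6}) + f(x_7)].
Sum ≈ 87.6837.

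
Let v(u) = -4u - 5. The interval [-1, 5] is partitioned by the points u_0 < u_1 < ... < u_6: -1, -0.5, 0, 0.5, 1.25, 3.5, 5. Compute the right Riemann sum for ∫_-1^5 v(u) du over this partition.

-95.25

Subinterval widths: 0.5, 0.5, 0.5, 0.75, 2.25, 1.5.
Right endpoints: -0.5, 0, 0.5, 1.25, 3.5, 5.
v(-0.5) = -3, v(0) = -5, v(0.5) = -7, v(1.25) = -10, v(3.5) = -19, v(5) = -25.
Sum = Σ Δu_i · v(u_i).
Sum = -95.25.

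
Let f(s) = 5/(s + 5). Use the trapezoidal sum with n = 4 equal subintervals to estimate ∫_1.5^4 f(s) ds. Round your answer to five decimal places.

Δs = (4 − 1.5)/4 = 0.625.
f(1.5) = 10/13, f(2.125) = 40/57, f(2.75) = 20/31, f(3.375) = 40/67, f(4) = 5/9.
T_4 = (Δs/2)·[f(s_0) + 2f(s_1) + 2f(s_2) + 2f(s_3) + f(s_4)].
Sum ≈ 1.62895.

1.62895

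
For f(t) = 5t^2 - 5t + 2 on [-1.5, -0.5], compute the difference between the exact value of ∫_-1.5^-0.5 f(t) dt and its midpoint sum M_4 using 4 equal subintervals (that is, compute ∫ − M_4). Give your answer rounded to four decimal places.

Exact integral: ∫_-1.5^-0.5 f(t) dt ≈ 12.416667.
M_4 = 12.390625.
Error ≈ 12.416667 − 12.390625 ≈ 0.0260.

0.0260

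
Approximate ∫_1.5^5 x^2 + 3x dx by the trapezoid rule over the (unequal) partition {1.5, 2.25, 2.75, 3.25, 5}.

75.671875

Subinterval widths: 0.75, 0.5, 0.5, 1.75.
f(1.5) = 6.75, f(2.25) = 11.8125, f(2.75) = 15.8125, f(3.25) = 20.3125, f(5) = 40.
On each subinterval the trapezoid contributes (Δx_i/2)·[f(x_{i-1}) + f(x_i)].
Sum = 75.671875.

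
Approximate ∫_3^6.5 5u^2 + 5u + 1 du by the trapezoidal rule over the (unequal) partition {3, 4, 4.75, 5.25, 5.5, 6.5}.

501.46875

Subinterval widths: 1, 0.75, 0.5, 0.25, 1.
f(3) = 61, f(4) = 101, f(4.75) = 137.5625, f(5.25) = 165.0625, f(5.5) = 179.75, f(6.5) = 244.75.
On each subinterval the trapezoid contributes (Δu_i/2)·[f(u_{i-1}) + f(u_i)].
Sum = 501.46875.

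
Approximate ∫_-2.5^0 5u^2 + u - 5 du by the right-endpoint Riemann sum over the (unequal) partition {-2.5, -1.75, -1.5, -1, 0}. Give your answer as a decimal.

2.109375

Subinterval widths: 0.75, 0.25, 0.5, 1.
Right endpoints: -1.75, -1.5, -1, 0.
f(-1.75) = 8.5625, f(-1.5) = 4.75, f(-1) = -1, f(0) = -5.
Sum = Σ Δu_i · f(u_i).
Sum = 2.109375.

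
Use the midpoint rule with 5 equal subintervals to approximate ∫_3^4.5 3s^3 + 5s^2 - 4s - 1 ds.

329.2359375

Δs = (4.5 − 3)/5 = 0.3.
Midpoints: 3.15, 3.45, 3.75, 4.05, 4.35.
f(3.15) = 129.780125, f(3.45) = 167.903375, f(3.75) = 212.515625, f(4.05) = 264.102875, f(4.35) = 323.151125.
Sum = Δs · [f(3.15) + f(3.45) + f(3.75) + f(4.05) + f(4.35)].
Sum = 329.2359375.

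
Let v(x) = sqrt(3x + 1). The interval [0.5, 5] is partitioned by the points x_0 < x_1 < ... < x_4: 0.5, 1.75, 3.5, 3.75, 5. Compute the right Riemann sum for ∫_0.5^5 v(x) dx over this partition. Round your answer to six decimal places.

14.934539

Subinterval widths: 1.25, 1.75, 0.25, 1.25.
Right endpoints: 1.75, 3.5, 3.75, 5.
v(1.75) ≈ 2.500000, v(3.5) ≈ 3.391165, v(3.75) ≈ 3.500000, v(5) ≈ 4.000000.
Sum = Σ Δx_i · v(x_i).
Sum ≈ 14.934539.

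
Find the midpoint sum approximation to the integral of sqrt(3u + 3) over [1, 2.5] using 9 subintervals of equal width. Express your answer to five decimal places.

4.29505

Δu = (2.5 − 1)/9 = 1/6.
Midpoints: 13/12, 1.25, 17/12, 19/12, 1.75, 23/12, 25/12, 2.25, 29/12.
f(13/12) ≈ 2.50000, f(1.25) ≈ 2.59808, f(17/12) ≈ 2.69258, f(19/12) ≈ 2.78388, f(1.75) ≈ 2.87228, f(23/12) ≈ 2.95804, f(25/12) ≈ 3.04138, f(2.25) ≈ 3.12250, f(29/12) ≈ 3.20156.
Sum = Δu · [f(13/12) + f(1.25) + f(17/12) + ...].
Sum ≈ 4.29505.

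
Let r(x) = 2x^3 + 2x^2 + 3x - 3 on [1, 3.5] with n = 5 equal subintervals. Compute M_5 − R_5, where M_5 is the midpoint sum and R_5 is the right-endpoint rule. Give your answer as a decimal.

M_5 = 111.015625.
R_5 = 141.875.
M_5 − R_5 = -30.859375.

-30.859375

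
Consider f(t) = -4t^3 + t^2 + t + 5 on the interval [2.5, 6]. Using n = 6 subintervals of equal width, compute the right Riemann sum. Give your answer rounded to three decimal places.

Δt = (6 − 2.5)/6 = 7/12.
Right endpoints: 37/12, 11/3, 4.25, 29/6, 65/12, 6.
f(37/12) = -21527/216, f(11/3) = -4727/27, f(4.25) = -279.75, f(29/6) = -45193/108, f(65/12) = -128725/216, f(6) = -817.
Sum = Δt · [f(37/12) + f(11/3) + f(4.25) + ...].
Sum ≈ -1391.769.

-1391.769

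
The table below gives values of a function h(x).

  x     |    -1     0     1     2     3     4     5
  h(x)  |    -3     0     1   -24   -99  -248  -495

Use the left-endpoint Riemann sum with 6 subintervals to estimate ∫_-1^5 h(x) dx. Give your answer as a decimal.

-373

Δx = 1.
Sum = 1·[(-3) + 0 + 1 + (-24) + (-99) + (-248)] = -373.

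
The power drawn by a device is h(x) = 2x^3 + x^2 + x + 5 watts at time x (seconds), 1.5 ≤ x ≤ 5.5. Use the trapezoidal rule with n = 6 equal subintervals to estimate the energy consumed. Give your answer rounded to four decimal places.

Δx = (5.5 − 1.5)/6 = 2/3.
h(1.5) = 15.5, h(13/6) = 1739/54, h(17/6) = 3313/54, h(3.5) = 106.5, h(25/6) = 9245/54, h(29/6) = 13987/54, h(5.5) = 373.5.
T_6 = (Δx/2)·[h(x_0) + 2h(x_1) + ... + 2h(x_{5}) + h(x_6)].
Sum ≈ 549.8519.

549.8519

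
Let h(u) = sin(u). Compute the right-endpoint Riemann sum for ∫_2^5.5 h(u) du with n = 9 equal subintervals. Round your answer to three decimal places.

Δu = (5.5 − 2)/9 = 7/18.
Right endpoints: 43/18, 25/9, 19/6, 32/9, 71/18, 13/3, 85/18, 46/9, 5.5.
h(43/18) ≈ 0.684, h(25/9) ≈ 0.356, h(19/6) ≈ -0.025, h(32/9) ≈ -0.402, h(71/18) ≈ -0.719, h(13/3) ≈ -0.929, h(85/18) ≈ -1.000, h(46/9) ≈ -0.922, h(5.5) ≈ -0.706.
Sum = Δu · [h(43/18) + h(25/9) + h(19/6) + ...].
Sum ≈ -1.425.

-1.425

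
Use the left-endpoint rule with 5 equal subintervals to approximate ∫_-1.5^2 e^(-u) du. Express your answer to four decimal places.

6.0436

Δu = (2 − (-1.5))/5 = 0.7.
Left endpoints: -1.5, -0.8, -0.1, 0.6, 1.3.
f(-1.5) ≈ 4.4817, f(-0.8) ≈ 2.2255, f(-0.1) ≈ 1.1052, f(0.6) ≈ 0.5488, f(1.3) ≈ 0.2725.
Sum = Δu · [f(-1.5) + f(-0.8) + f(-0.1) + f(0.6) + f(1.3)].
Sum ≈ 6.0436.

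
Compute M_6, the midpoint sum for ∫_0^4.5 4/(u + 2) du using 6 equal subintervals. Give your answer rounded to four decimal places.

4.6939

Δu = (4.5 − 0)/6 = 0.75.
Midpoints: 0.375, 1.125, 1.875, 2.625, 3.375, 4.125.
f(0.375) = 32/19, f(1.125) = 1.28, f(1.875) = 32/31, f(2.625) = 32/37, f(3.375) = 32/43, f(4.125) = 32/49.
Sum = Δu · [f(0.375) + f(1.125) + f(1.875) + ...].
Sum ≈ 4.6939.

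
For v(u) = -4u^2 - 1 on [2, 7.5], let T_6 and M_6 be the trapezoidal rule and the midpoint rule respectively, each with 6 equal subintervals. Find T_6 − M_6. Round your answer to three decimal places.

T_6 ≈ -560.41435.
M_6 ≈ -555.79282.
T_6 − M_6 ≈ -4.622.

-4.622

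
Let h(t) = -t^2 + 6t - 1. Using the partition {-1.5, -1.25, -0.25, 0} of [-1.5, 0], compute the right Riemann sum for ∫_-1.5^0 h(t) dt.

-5.328125

Subinterval widths: 0.25, 1, 0.25.
Right endpoints: -1.25, -0.25, 0.
h(-1.25) = -10.0625, h(-0.25) = -2.5625, h(0) = -1.
Sum = Σ Δt_i · h(t_i).
Sum = -5.328125.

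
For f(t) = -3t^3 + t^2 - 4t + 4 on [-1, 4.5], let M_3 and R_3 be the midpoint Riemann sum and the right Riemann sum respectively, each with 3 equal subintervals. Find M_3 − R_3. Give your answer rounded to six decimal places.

324.032118

M_3 ≈ -269.86603009.
R_3 ≈ -593.89814815.
M_3 − R_3 ≈ 324.032118.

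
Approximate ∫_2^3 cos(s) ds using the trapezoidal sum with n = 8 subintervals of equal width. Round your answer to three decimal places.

-0.767

Δs = (3 − 2)/8 = 0.125.
f(2) ≈ -0.416, f(2.125) ≈ -0.526, f(2.25) ≈ -0.628, f(2.375) ≈ -0.720, f(2.5) ≈ -0.801, f(2.625) ≈ -0.870, f(2.75) ≈ -0.924, f(2.875) ≈ -0.965, f(3) ≈ -0.990.
T_8 = (Δs/2)·[f(s_0) + 2f(s_1) + ... + 2f(s_{7}) + f(s_8)].
Sum ≈ -0.767.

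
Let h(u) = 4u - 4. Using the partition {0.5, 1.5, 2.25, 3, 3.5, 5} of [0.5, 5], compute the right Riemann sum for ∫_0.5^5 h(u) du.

Subinterval widths: 1, 0.75, 0.75, 0.5, 1.5.
Right endpoints: 1.5, 2.25, 3, 3.5, 5.
h(1.5) = 2, h(2.25) = 5, h(3) = 8, h(3.5) = 10, h(5) = 16.
Sum = Σ Δu_i · h(u_i).
Sum = 40.75.

40.75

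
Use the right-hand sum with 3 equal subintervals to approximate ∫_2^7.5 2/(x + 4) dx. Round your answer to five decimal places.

Δx = (7.5 − 2)/3 = 11/6.
Right endpoints: 23/6, 17/3, 7.5.
f(23/6) = 12/47, f(17/3) = 6/29, f(7.5) = 4/23.
Sum = Δx · [f(23/6) + f(17/3) + f(7.5)].
Sum ≈ 1.16624.

1.16624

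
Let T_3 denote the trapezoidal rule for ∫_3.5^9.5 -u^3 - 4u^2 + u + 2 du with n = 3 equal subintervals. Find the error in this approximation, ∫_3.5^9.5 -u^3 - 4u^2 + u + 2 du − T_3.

94

Exact integral: ∫_3.5^9.5 f(u) du = -3033.75.
T_3 = -3127.75.
Error = -3033.75 − (-3127.75) = 94.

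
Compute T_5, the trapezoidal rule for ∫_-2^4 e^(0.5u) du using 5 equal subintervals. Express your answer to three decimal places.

Δu = (4 − (-2))/5 = 1.2.
f(-2) ≈ 0.368, f(-0.8) ≈ 0.670, f(0.4) ≈ 1.221, f(1.6) ≈ 2.226, f(2.8) ≈ 4.055, f(4) ≈ 7.389.
T_5 = (Δu/2)·[f(u_0) + 2f(u_1) + ... + 2f(u_{4}) + f(u_5)].
Sum ≈ 14.461.

14.461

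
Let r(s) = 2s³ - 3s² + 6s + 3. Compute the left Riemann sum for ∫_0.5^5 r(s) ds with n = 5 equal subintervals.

192.42

Δs = (5 − 0.5)/5 = 0.9.
Left endpoints: 0.5, 1.4, 2.3, 3.2, 4.1.
r(0.5) = 5.5, r(1.4) = 11.008, r(2.3) = 25.264, r(3.2) = 57.016, r(4.1) = 115.012.
Sum = Δs · [r(0.5) + r(1.4) + r(2.3) + r(3.2) + r(4.1)].
Sum = 192.42.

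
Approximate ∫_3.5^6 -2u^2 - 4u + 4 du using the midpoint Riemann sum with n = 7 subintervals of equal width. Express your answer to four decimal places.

-152.8635

Δu = (6 − 3.5)/7 = 5/14.
Midpoints: 103/28, 113/28, 123/28, 4.75, 143/28, 153/28, 163/28.
f(103/28) = -14809/392, f(113/28) = -17529/392, f(123/28) = -20449/392, f(4.75) = -60.125, f(143/28) = -26889/392, f(153/28) = -30409/392, f(163/28) = -34129/392.
Sum = Δu · [f(103/28) + f(113/28) + f(123/28) + ...].
Sum ≈ -152.8635.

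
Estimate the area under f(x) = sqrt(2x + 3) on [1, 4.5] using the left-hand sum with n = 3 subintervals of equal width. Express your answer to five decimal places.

Δx = (4.5 − 1)/3 = 7/6.
Left endpoints: 1, 13/6, 10/3.
f(1) ≈ 2.23607, f(13/6) ≈ 2.70801, f(10/3) ≈ 3.10913.
Sum = Δx · [f(1) + f(13/6) + f(10/3)].
Sum ≈ 9.39541.

9.39541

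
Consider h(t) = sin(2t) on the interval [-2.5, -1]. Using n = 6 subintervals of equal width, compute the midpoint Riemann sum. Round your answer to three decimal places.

Δt = (-1 − (-2.5))/6 = 0.25.
Midpoints: -2.375, -2.125, -1.875, -1.625, -1.375, -1.125.
h(-2.375) ≈ 0.999, h(-2.125) ≈ 0.895, h(-1.875) ≈ 0.572, h(-1.625) ≈ 0.108, h(-1.375) ≈ -0.382, h(-1.125) ≈ -0.778.
Sum = Δt · [h(-2.375) + h(-2.125) + h(-1.875) + ...].
Sum ≈ 0.354.

0.354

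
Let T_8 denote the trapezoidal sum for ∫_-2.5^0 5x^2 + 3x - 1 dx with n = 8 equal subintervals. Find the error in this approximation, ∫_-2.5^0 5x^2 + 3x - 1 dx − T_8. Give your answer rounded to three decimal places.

Exact integral: ∫_-2.5^0 f(x) dx ≈ 14.16667.
T_8 ≈ 14.37012.
Error ≈ 14.16667 − 14.37012 ≈ -0.203.

-0.203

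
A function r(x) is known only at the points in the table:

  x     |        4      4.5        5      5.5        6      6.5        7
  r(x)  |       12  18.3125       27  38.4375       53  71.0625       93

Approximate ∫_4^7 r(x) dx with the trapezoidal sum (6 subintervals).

130.15625

Δx = 0.5.
T_6 = (0.5/2)·[12 + 2·18.3125 + 2·27 + 2·38.4375 + 2·53 + 2·71.0625 + 93] = 130.15625.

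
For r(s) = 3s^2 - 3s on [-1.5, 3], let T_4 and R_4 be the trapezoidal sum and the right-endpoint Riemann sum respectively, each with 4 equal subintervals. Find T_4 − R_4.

-3.796875

T_4 = 23.09765625.
R_4 = 26.89453125.
T_4 − R_4 = -3.796875.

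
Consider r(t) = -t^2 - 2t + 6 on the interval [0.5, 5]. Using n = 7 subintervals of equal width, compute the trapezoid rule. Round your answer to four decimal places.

-39.6849

Δt = (5 − 0.5)/7 = 9/14.
r(0.5) = 4.75, r(8/7) = 118/49, r(25/14) = -149/196, r(17/7) = -233/49, r(43/14) = -1877/196, r(26/7) = -746/49, r(61/14) = -4253/196, r(5) = -29.
T_7 = (Δt/2)·[r(t_0) + 2r(t_1) + ... + 2r(t_{6}) + r(t_7)].
Sum ≈ -39.6849.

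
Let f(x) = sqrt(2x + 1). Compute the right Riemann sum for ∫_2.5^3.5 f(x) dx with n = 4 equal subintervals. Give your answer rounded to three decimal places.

Δx = (3.5 − 2.5)/4 = 0.25.
Right endpoints: 2.75, 3, 3.25, 3.5.
f(2.75) ≈ 2.550, f(3) ≈ 2.646, f(3.25) ≈ 2.739, f(3.5) ≈ 2.828.
Sum = Δx · [f(2.75) + f(3) + f(3.25) + f(3.5)].
Sum ≈ 2.691.

2.691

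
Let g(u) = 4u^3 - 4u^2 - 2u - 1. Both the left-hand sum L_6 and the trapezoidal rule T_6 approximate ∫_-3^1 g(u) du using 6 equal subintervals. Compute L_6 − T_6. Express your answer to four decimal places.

L_6 ≈ -163.407407.
T_6 ≈ -118.074074.
L_6 − T_6 ≈ -45.3333.

-45.3333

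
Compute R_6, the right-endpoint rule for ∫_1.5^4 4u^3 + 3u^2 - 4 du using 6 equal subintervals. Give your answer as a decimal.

363.28125

Δu = (4 − 1.5)/6 = 5/12.
Right endpoints: 23/12, 7/3, 2.75, 19/6, 43/12, 4.
f(23/12) = 950/27, f(7/3) = 1705/27, f(2.75) = 101.875, f(19/6) = 16535/108, f(43/12) = 23605/108, f(4) = 300.
Sum = Δu · [f(23/12) + f(7/3) + f(2.75) + ...].
Sum = 363.28125.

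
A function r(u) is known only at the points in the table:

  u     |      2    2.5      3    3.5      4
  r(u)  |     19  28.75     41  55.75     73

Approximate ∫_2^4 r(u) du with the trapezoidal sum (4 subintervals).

Δu = 0.5.
T_4 = (0.5/2)·[19 + 2·28.75 + 2·41 + 2·55.75 + 73] = 85.75.

85.75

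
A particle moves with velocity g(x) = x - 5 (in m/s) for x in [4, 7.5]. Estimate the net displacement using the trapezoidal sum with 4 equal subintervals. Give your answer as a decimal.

Δx = (7.5 − 4)/4 = 0.875.
g(4) = -1, g(4.875) = -0.125, g(5.75) = 0.75, g(6.625) = 1.625, g(7.5) = 2.5.
T_4 = (Δx/2)·[g(x_0) + 2g(x_1) + 2g(x_2) + 2g(x_3) + g(x_4)].
Sum = 2.625.

2.625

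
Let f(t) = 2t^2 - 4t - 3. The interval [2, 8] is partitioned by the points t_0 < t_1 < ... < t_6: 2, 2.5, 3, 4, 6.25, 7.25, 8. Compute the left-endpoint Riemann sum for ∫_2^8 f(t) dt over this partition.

Subinterval widths: 0.5, 0.5, 1, 2.25, 1, 0.75.
Left endpoints: 2, 2.5, 3, 4, 6.25, 7.25.
f(2) = -3, f(2.5) = -0.5, f(3) = 3, f(4) = 13, f(6.25) = 50.125, f(7.25) = 73.125.
Sum = Σ Δt_i · f(t_i).
Sum = 135.46875.

135.46875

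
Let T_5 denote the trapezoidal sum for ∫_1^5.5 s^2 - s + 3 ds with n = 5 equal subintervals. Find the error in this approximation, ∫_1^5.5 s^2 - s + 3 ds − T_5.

Exact integral: ∫_1^5.5 f(s) ds = 54.
T_5 = 54.6075.
Error = 54 − 54.6075 = -0.6075.

-0.6075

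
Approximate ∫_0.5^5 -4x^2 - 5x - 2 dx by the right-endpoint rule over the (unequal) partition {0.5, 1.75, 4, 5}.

Subinterval widths: 1.25, 2.25, 1.
Right endpoints: 1.75, 4, 5.
f(1.75) = -23, f(4) = -86, f(5) = -127.
Sum = Σ Δx_i · f(x_i).
Sum = -349.25.

-349.25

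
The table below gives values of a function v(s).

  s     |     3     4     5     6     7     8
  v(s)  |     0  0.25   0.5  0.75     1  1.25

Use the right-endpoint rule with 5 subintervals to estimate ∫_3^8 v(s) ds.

Δs = 1.
Sum = 1·[0.25 + 0.5 + 0.75 + 1 + 1.25] = 3.75.

3.75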